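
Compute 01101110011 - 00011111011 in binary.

Method 1 - Direct subtraction (column by column from the right: bit − bit − borrow-in; if negative, add 2 and borrow 1 from the next column):
borrow: 00111110000
        01101110011
-       00011111011
-------------------
        01001111000

Method 2 - Add two's complement:
Two's complement of 00011111011: invert → 11100000100, add 1 → 11100000101
  01101110011
+ 11100000101
-------------
 101001111000  (end carry out of the top bit = 1)
Discarding the end carry: 01001111000
Decimal check:
  01101110011 = 512 + 256 + 64 + 32 + 16 + 2 + 1 = 883
  00011111011 = 128 + 64 + 32 + 16 + 8 + 2 + 1 = 251
  883 - 251 = 632, and 01001111000 = 512 + 64 + 32 + 16 + 8 = 632 ✓



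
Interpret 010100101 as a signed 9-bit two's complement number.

Binary: 010100101
Sign bit: 0 (non-negative)
Read directly as an unsigned value:
010100101 = 128 + 32 + 4 + 1 = 165
Value: 165



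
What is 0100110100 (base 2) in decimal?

Sum of powers of 2 for each 1-bit:
2^2 + 2^4 + 2^5 + 2^8
= 4 + 16 + 32 + 256
= 308



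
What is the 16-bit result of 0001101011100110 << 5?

Original: 0001101011100110 (decimal 6886)
Shift left by 5 positions
Append 5 zeros on the right and drop the 5 high bits that overflow the 16-bit width
Result: 0101110011000000 (decimal 23744)
Equivalent: 6886 << 5 = 6886 × 2^5 = 220352, truncated to 16 bits = 23744



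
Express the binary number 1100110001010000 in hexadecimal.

Group into 4-bit nibbles from right:
  1100 = C
  1100 = C
  0101 = 5
  0000 = 0
Result: CC50



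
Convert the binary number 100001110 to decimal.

Sum of powers of 2 for each 1-bit:
2^1 + 2^2 + 2^3 + 2^8
= 2 + 4 + 8 + 256
= 270



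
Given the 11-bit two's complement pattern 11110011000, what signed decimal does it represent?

Binary: 11110011000
Sign bit: 1 (negative)
Invert: 00001100111
Add 1:  00001101000
Magnitude: 00001101000 = 64 + 32 + 8 = 104
Value: -104



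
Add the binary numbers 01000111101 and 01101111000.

Add column by column from the right: bit + bit + carry-in; write the sum mod 2, carry 1 when the sum is 2 or 3.
carry:  10011110000
        01000111101
+       01101111000
-------------------
       010110110101
(the carry out of the leftmost column, 0, becomes the leading bit)
Decimal check:
  01000111101 = 512 + 32 + 16 + 8 + 4 + 1 = 573
  01101111000 = 512 + 256 + 64 + 32 + 16 + 8 = 888
  573 + 888 = 1461, and 010110110101 = 1024 + 256 + 128 + 32 + 16 + 4 + 1 = 1461 ✓



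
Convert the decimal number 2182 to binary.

Using repeated division by 2:
2182 ÷ 2 = 1091 remainder 0
1091 ÷ 2 = 545 remainder 1
545 ÷ 2 = 272 remainder 1
272 ÷ 2 = 136 remainder 0
136 ÷ 2 = 68 remainder 0
68 ÷ 2 = 34 remainder 0
34 ÷ 2 = 17 remainder 0
17 ÷ 2 = 8 remainder 1
8 ÷ 2 = 4 remainder 0
4 ÷ 2 = 2 remainder 0
2 ÷ 2 = 1 remainder 0
1 ÷ 2 = 0 remainder 1
Reading remainders bottom to top: 100010000110



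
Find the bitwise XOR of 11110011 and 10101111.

XOR: 1 when bits differ
  11110011
^ 10101111
----------
  01011100
Decimal: 243 ^ 175 = 92



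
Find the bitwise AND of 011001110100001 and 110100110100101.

AND: 1 only when both bits are 1
  011001110100001
& 110100110100101
-----------------
  010000110100001
Decimal: 13217 & 27045 = 8609



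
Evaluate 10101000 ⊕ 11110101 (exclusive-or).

XOR: 1 when bits differ
  10101000
^ 11110101
----------
  01011101
Decimal: 168 ^ 245 = 93



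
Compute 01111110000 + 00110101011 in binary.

Add column by column from the right: bit + bit + carry-in; write the sum mod 2, carry 1 when the sum is 2 or 3.
carry:  11111000000
        01111110000
+       00110101011
-------------------
       010110011011
(the carry out of the leftmost column, 0, becomes the leading bit)
Decimal check:
  01111110000 = 512 + 256 + 128 + 64 + 32 + 16 = 1008
  00110101011 = 256 + 128 + 32 + 8 + 2 + 1 = 427
  1008 + 427 = 1435, and 010110011011 = 1024 + 256 + 128 + 16 + 8 + 2 + 1 = 1435 ✓



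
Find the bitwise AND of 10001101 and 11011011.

AND: 1 only when both bits are 1
  10001101
& 11011011
----------
  10001001
Decimal: 141 & 219 = 137



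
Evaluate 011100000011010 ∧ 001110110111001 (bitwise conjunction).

AND: 1 only when both bits are 1
  011100000011010
& 001110110111001
-----------------
  001100000011000
Decimal: 14362 & 7609 = 6168



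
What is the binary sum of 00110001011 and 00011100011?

Add column by column from the right: bit + bit + carry-in; write the sum mod 2, carry 1 when the sum is 2 or 3.
carry:  01100000110
        00110001011
+       00011100011
-------------------
       001001101110
(the carry out of the leftmost column, 0, becomes the leading bit)
Decimal check:
  00110001011 = 256 + 128 + 8 + 2 + 1 = 395
  00011100011 = 128 + 64 + 32 + 2 + 1 = 227
  395 + 227 = 622, and 001001101110 = 512 + 64 + 32 + 8 + 4 + 2 = 622 ✓



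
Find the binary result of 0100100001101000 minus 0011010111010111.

Method 1 - Direct subtraction (column by column from the right: bit − bit − borrow-in; if negative, add 2 and borrow 1 from the next column):
borrow: 0110111100101110
        0100100001101000
-       0011010111010111
------------------------
        0001001010010001

Method 2 - Add two's complement:
Two's complement of 0011010111010111: invert → 1100101000101000, add 1 → 1100101000101001
  0100100001101000
+ 1100101000101001
------------------
 10001001010010001  (end carry out of the top bit = 1)
Discarding the end carry: 0001001010010001
Decimal check:
  0100100001101000 = 16384 + 2048 + 64 + 32 + 8 = 18536
  0011010111010111 = 8192 + 4096 + 1024 + 256 + 128 + 64 + 16 + 4 + 2 + 1 = 13783
  18536 - 13783 = 4753, and 0001001010010001 = 4096 + 512 + 128 + 16 + 1 = 4753 ✓



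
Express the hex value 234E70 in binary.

Convert each hex digit to 4 bits:
  2 = 0010
  3 = 0011
  4 = 0100
  E = 1110
  7 = 0111
  0 = 0000
Concatenate: 001000110100111001110000



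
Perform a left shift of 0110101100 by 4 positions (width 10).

Original: 0110101100 (decimal 428)
Shift left by 4 positions
Append 4 zeros on the right and drop the 4 high bits that overflow the 10-bit width
Result: 1011000000 (decimal 704)
Equivalent: 428 << 4 = 428 × 2^4 = 6848, truncated to 10 bits = 704



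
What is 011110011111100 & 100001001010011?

AND: 1 only when both bits are 1
  011110011111100
& 100001001010011
-----------------
  000000001010000
Decimal: 15612 & 16979 = 80



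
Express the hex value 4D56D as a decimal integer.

Expand by place value (powers of 16):
Digit values: D = 13
4D56D = 4 × 16^4 + 13 × 16^3 + 5 × 16^2 + 6 × 16^1 + 13 × 16^0
= 4 × 65536 + 13 × 4096 + 5 × 256 + 6 × 16 + 13 × 1
= 262144 + 53248 + 1280 + 96 + 13
= 316781



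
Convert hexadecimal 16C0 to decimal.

Expand by place value (powers of 16):
Digit values: C = 12
16C0 = 1 × 16^3 + 6 × 16^2 + 12 × 16^1 + 0 × 16^0
= 1 × 4096 + 6 × 256 + 12 × 16 + 0 × 1
= 4096 + 1536 + 192 + 0
= 5824



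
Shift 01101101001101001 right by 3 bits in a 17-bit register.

Original: 01101101001101001 (decimal 55913)
Shift right by 3 positions
Drop the 3 low bits; fill with zeros on the left
Result: 00001101101001101 (decimal 6989)
Equivalent: 55913 >> 3 = 55913 ÷ 2^3 = 6989



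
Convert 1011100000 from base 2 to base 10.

Sum of powers of 2 for each 1-bit:
2^5 + 2^6 + 2^7 + 2^9
= 32 + 64 + 128 + 512
= 736



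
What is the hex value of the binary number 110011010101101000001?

Group into 4-bit nibbles from right:
  0001 = 1
  1001 = 9
  1010 = A
  1011 = B
  0100 = 4
  0001 = 1
Result: 19AB41



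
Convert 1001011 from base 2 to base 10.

Sum of powers of 2 for each 1-bit:
2^0 + 2^1 + 2^3 + 2^6
= 1 + 2 + 8 + 64
= 75



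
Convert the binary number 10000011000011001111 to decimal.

Sum of powers of 2 for each 1-bit:
2^0 + 2^1 + 2^2 + 2^3 + 2^6 + 2^7 + 2^12 + 2^13 + 2^19
= 1 + 2 + 4 + 8 + 64 + 128 + 4096 + 8192 + 524288
= 536783



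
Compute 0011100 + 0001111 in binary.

Add column by column from the right: bit + bit + carry-in; write the sum mod 2, carry 1 when the sum is 2 or 3.
carry:  0111000
        0011100
+       0001111
---------------
       00101011
(the carry out of the leftmost column, 0, becomes the leading bit)
Decimal check:
  0011100 = 16 + 8 + 4 = 28
  0001111 = 8 + 4 + 2 + 1 = 15
  28 + 15 = 43, and 00101011 = 32 + 8 + 2 + 1 = 43 ✓



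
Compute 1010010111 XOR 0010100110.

XOR: 1 when bits differ
  1010010111
^ 0010100110
------------
  1000110001
Decimal: 663 ^ 166 = 561



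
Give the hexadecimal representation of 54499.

Using repeated division by 16 (digits 10–15 are A–F):
54499 ÷ 16 = 3406 remainder 3
3406 ÷ 16 = 212 remainder 14 (E)
212 ÷ 16 = 13 remainder 4
13 ÷ 16 = 0 remainder 13 (D)
Reading remainders bottom to top: D4E3



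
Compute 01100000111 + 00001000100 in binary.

Add column by column from the right: bit + bit + carry-in; write the sum mod 2, carry 1 when the sum is 2 or 3.
carry:  00000001000
        01100000111
+       00001000100
-------------------
       001101001011
(the carry out of the leftmost column, 0, becomes the leading bit)
Decimal check:
  01100000111 = 512 + 256 + 4 + 2 + 1 = 775
  00001000100 = 64 + 4 = 68
  775 + 68 = 843, and 001101001011 = 512 + 256 + 64 + 8 + 2 + 1 = 843 ✓



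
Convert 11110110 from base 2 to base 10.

Sum of powers of 2 for each 1-bit:
2^1 + 2^2 + 2^4 + 2^5 + 2^6 + 2^7
= 2 + 4 + 16 + 32 + 64 + 128
= 246



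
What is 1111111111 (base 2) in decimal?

Sum of powers of 2 for each 1-bit:
2^0 + 2^1 + 2^2 + 2^3 + 2^4 + 2^5 + 2^6 + 2^7 + 2^8 + 2^9
= 1 + 2 + 4 + 8 + 16 + 32 + 64 + 128 + 256 + 512
= 1023



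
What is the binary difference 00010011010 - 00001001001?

Method 1 - Direct subtraction (column by column from the right: bit − bit − borrow-in; if negative, add 2 and borrow 1 from the next column):
borrow: 00010000010
        00010011010
-       00001001001
-------------------
        00001010001

Method 2 - Add two's complement:
Two's complement of 00001001001: invert → 11110110110, add 1 → 11110110111
  00010011010
+ 11110110111
-------------
 100001010001  (end carry out of the top bit = 1)
Discarding the end carry: 00001010001
Decimal check:
  00010011010 = 128 + 16 + 8 + 2 = 154
  00001001001 = 64 + 8 + 1 = 73
  154 - 73 = 81, and 00001010001 = 64 + 16 + 1 = 81 ✓



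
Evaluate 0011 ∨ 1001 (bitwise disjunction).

OR: 1 when either bit is 1
  0011
| 1001
------
  1011
Decimal: 3 | 9 = 11



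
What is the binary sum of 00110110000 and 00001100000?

Add column by column from the right: bit + bit + carry-in; write the sum mod 2, carry 1 when the sum is 2 or 3.
carry:  01111000000
        00110110000
+       00001100000
-------------------
       001000010000
(the carry out of the leftmost column, 0, becomes the leading bit)
Decimal check:
  00110110000 = 256 + 128 + 32 + 16 = 432
  00001100000 = 64 + 32 = 96
  432 + 96 = 528, and 001000010000 = 512 + 16 = 528 ✓



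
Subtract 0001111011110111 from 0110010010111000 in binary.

Method 1 - Direct subtraction (column by column from the right: bit − bit − borrow-in; if negative, add 2 and borrow 1 from the next column):
borrow: 0011111110001110
        0110010010111000
-       0001111011110111
------------------------
        0100010111000001

Method 2 - Add two's complement:
Two's complement of 0001111011110111: invert → 1110000100001000, add 1 → 1110000100001001
  0110010010111000
+ 1110000100001001
------------------
 10100010111000001  (end carry out of the top bit = 1)
Discarding the end carry: 0100010111000001
Decimal check:
  0110010010111000 = 16384 + 8192 + 1024 + 128 + 32 + 16 + 8 = 25784
  0001111011110111 = 4096 + 2048 + 1024 + 512 + 128 + 64 + 32 + 16 + 4 + 2 + 1 = 7927
  25784 - 7927 = 17857, and 0100010111000001 = 16384 + 1024 + 256 + 128 + 64 + 1 = 17857 ✓



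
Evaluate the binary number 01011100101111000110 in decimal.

Sum of powers of 2 for each 1-bit:
2^1 + 2^2 + 2^6 + 2^7 + 2^8 + 2^9 + 2^11 + 2^14 + 2^15 + 2^16 + 2^18
= 2 + 4 + 64 + 128 + 256 + 512 + 2048 + 16384 + 32768 + 65536 + 262144
= 379846



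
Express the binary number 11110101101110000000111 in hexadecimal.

Group into 4-bit nibbles from right:
  0111 = 7
  1010 = A
  1101 = D
  1100 = C
  0000 = 0
  0111 = 7
Result: 7ADC07



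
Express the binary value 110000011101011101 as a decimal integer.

Sum of powers of 2 for each 1-bit:
2^0 + 2^2 + 2^3 + 2^4 + 2^6 + 2^8 + 2^9 + 2^10 + 2^16 + 2^17
= 1 + 4 + 8 + 16 + 64 + 256 + 512 + 1024 + 65536 + 131072
= 198493



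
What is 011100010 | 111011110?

OR: 1 when either bit is 1
  011100010
| 111011110
-----------
  111111110
Decimal: 226 | 478 = 510



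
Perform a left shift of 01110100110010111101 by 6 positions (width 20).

Original: 01110100110010111101 (decimal 478397)
Shift left by 6 positions
Append 6 zeros on the right and drop the 6 high bits that overflow the 20-bit width
Result: 00110010111101000000 (decimal 208704)
Equivalent: 478397 << 6 = 478397 × 2^6 = 30617408, truncated to 20 bits = 208704



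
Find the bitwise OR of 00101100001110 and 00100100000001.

OR: 1 when either bit is 1
  00101100001110
| 00100100000001
----------------
  00101100001111
Decimal: 2830 | 2305 = 2831



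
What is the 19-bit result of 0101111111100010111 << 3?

Original: 0101111111100010111 (decimal 196375)
Shift left by 3 positions
Append 3 zeros on the right and drop the 3 high bits that overflow the 19-bit width
Result: 1111111100010111000 (decimal 522424)
Equivalent: 196375 << 3 = 196375 × 2^3 = 1571000, truncated to 19 bits = 522424



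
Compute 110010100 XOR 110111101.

XOR: 1 when bits differ
  110010100
^ 110111101
-----------
  000101001
Decimal: 404 ^ 445 = 41



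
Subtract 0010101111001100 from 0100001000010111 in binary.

Method 1 - Direct subtraction (column by column from the right: bit − bit − borrow-in; if negative, add 2 and borrow 1 from the next column):
borrow: 0111111110010000
        0100001000010111
-       0010101111001100
------------------------
        0001011001001011

Method 2 - Add two's complement:
Two's complement of 0010101111001100: invert → 1101010000110011, add 1 → 1101010000110100
  0100001000010111
+ 1101010000110100
------------------
 10001011001001011  (end carry out of the top bit = 1)
Discarding the end carry: 0001011001001011
Decimal check:
  0100001000010111 = 16384 + 512 + 16 + 4 + 2 + 1 = 16919
  0010101111001100 = 8192 + 2048 + 512 + 256 + 128 + 64 + 8 + 4 = 11212
  16919 - 11212 = 5707, and 0001011001001011 = 4096 + 1024 + 512 + 64 + 8 + 2 + 1 = 5707 ✓



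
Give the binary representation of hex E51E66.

Convert each hex digit to 4 bits:
  E = 1110
  5 = 0101
  1 = 0001
  E = 1110
  6 = 0110
  6 = 0110
Concatenate: 111001010001111001100110



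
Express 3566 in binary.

Using repeated division by 2:
3566 ÷ 2 = 1783 remainder 0
1783 ÷ 2 = 891 remainder 1
891 ÷ 2 = 445 remainder 1
445 ÷ 2 = 222 remainder 1
222 ÷ 2 = 111 remainder 0
111 ÷ 2 = 55 remainder 1
55 ÷ 2 = 27 remainder 1
27 ÷ 2 = 13 remainder 1
13 ÷ 2 = 6 remainder 1
6 ÷ 2 = 3 remainder 0
3 ÷ 2 = 1 remainder 1
1 ÷ 2 = 0 remainder 1
Reading remainders bottom to top: 110111101110



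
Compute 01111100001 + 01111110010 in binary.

Add column by column from the right: bit + bit + carry-in; write the sum mod 2, carry 1 when the sum is 2 or 3.
carry:  11111000000
        01111100001
+       01111110010
-------------------
       011111010011
(the carry out of the leftmost column, 0, becomes the leading bit)
Decimal check:
  01111100001 = 512 + 256 + 128 + 64 + 32 + 1 = 993
  01111110010 = 512 + 256 + 128 + 64 + 32 + 16 + 2 = 1010
  993 + 1010 = 2003, and 011111010011 = 1024 + 512 + 256 + 128 + 64 + 16 + 2 + 1 = 2003 ✓



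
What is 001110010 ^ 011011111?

XOR: 1 when bits differ
  001110010
^ 011011111
-----------
  010101101
Decimal: 114 ^ 223 = 173



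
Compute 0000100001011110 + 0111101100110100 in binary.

Add column by column from the right: bit + bit + carry-in; write the sum mod 2, carry 1 when the sum is 2 or 3.
carry:  1111000011111000
        0000100001011110
+       0111101100110100
------------------------
       01000001110010010
(the carry out of the leftmost column, 0, becomes the leading bit)
Decimal check:
  0000100001011110 = 2048 + 64 + 16 + 8 + 4 + 2 = 2142
  0111101100110100 = 16384 + 8192 + 4096 + 2048 + 512 + 256 + 32 + 16 + 4 = 31540
  2142 + 31540 = 33682, and 01000001110010010 = 32768 + 512 + 256 + 128 + 16 + 2 = 33682 ✓



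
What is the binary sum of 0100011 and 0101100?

Add column by column from the right: bit + bit + carry-in; write the sum mod 2, carry 1 when the sum is 2 or 3.
carry:  1000000
        0100011
+       0101100
---------------
       01001111
(the carry out of the leftmost column, 0, becomes the leading bit)
Decimal check:
  0100011 = 32 + 2 + 1 = 35
  0101100 = 32 + 8 + 4 = 44
  35 + 44 = 79, and 01001111 = 64 + 8 + 4 + 2 + 1 = 79 ✓



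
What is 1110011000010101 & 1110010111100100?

AND: 1 only when both bits are 1
  1110011000010101
& 1110010111100100
------------------
  1110010000000100
Decimal: 58901 & 58852 = 58372



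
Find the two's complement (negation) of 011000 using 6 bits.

Original: 011000
Step 1 - Invert all bits: 100111
Step 2 - Add 1: 101000
Verification: 011000 + 101000 = 1000000; discarding the end carry (carry out of the top bit) leaves the 6-bit value 000000, as required for x + (-x)



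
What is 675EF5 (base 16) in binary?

Convert each hex digit to 4 bits:
  6 = 0110
  7 = 0111
  5 = 0101
  E = 1110
  F = 1111
  5 = 0101
Concatenate: 011001110101111011110101



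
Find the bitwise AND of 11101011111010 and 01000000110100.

AND: 1 only when both bits are 1
  11101011111010
& 01000000110100
----------------
  01000000110000
Decimal: 15098 & 4148 = 4144



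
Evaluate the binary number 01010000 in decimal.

Sum of powers of 2 for each 1-bit:
2^4 + 2^6
= 16 + 64
= 80



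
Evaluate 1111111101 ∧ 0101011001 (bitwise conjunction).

AND: 1 only when both bits are 1
  1111111101
& 0101011001
------------
  0101011001
Decimal: 1021 & 345 = 345



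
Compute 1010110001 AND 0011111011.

AND: 1 only when both bits are 1
  1010110001
& 0011111011
------------
  0010110001
Decimal: 689 & 251 = 177



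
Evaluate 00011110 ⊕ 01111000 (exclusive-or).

XOR: 1 when bits differ
  00011110
^ 01111000
----------
  01100110
Decimal: 30 ^ 120 = 102



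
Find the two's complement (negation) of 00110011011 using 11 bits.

Original: 00110011011
Step 1 - Invert all bits: 11001100100
Step 2 - Add 1: 11001100101
Verification: 00110011011 + 11001100101 = 100000000000; discarding the end carry (carry out of the top bit) leaves the 11-bit value 00000000000, as required for x + (-x)



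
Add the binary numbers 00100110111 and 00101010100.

Add column by column from the right: bit + bit + carry-in; write the sum mod 2, carry 1 when the sum is 2 or 3.
carry:  01011101000
        00100110111
+       00101010100
-------------------
       001010001011
(the carry out of the leftmost column, 0, becomes the leading bit)
Decimal check:
  00100110111 = 256 + 32 + 16 + 4 + 2 + 1 = 311
  00101010100 = 256 + 64 + 16 + 4 = 340
  311 + 340 = 651, and 001010001011 = 512 + 128 + 8 + 2 + 1 = 651 ✓



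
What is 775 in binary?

Using repeated division by 2:
775 ÷ 2 = 387 remainder 1
387 ÷ 2 = 193 remainder 1
193 ÷ 2 = 96 remainder 1
96 ÷ 2 = 48 remainder 0
48 ÷ 2 = 24 remainder 0
24 ÷ 2 = 12 remainder 0
12 ÷ 2 = 6 remainder 0
6 ÷ 2 = 3 remainder 0
3 ÷ 2 = 1 remainder 1
1 ÷ 2 = 0 remainder 1
Reading remainders bottom to top: 1100000111



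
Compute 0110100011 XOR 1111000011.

XOR: 1 when bits differ
  0110100011
^ 1111000011
------------
  1001100000
Decimal: 419 ^ 963 = 608



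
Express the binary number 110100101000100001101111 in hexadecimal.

Group into 4-bit nibbles from right:
  1101 = D
  0010 = 2
  1000 = 8
  1000 = 8
  0110 = 6
  1111 = F
Result: D2886F



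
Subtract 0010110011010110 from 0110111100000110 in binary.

Method 1 - Direct subtraction (column by column from the right: bit − bit − borrow-in; if negative, add 2 and borrow 1 from the next column):
borrow: 0000000111100000
        0110111100000110
-       0010110011010110
------------------------
        0100001000110000

Method 2 - Add two's complement:
Two's complement of 0010110011010110: invert → 1101001100101001, add 1 → 1101001100101010
  0110111100000110
+ 1101001100101010
------------------
 10100001000110000  (end carry out of the top bit = 1)
Discarding the end carry: 0100001000110000
Decimal check:
  0110111100000110 = 16384 + 8192 + 2048 + 1024 + 512 + 256 + 4 + 2 = 28422
  0010110011010110 = 8192 + 2048 + 1024 + 128 + 64 + 16 + 4 + 2 = 11478
  28422 - 11478 = 16944, and 0100001000110000 = 16384 + 512 + 32 + 16 = 16944 ✓



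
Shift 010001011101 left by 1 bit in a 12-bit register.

Original: 010001011101 (decimal 1117)
Shift left by 1 position
Append 1 zero on the right
Result: 100010111010 (decimal 2234)
Equivalent: 1117 << 1 = 1117 × 2^1 = 2234



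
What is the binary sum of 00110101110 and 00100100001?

Add column by column from the right: bit + bit + carry-in; write the sum mod 2, carry 1 when the sum is 2 or 3.
carry:  01001000000
        00110101110
+       00100100001
-------------------
       001011001111
(the carry out of the leftmost column, 0, becomes the leading bit)
Decimal check:
  00110101110 = 256 + 128 + 32 + 8 + 4 + 2 = 430
  00100100001 = 256 + 32 + 1 = 289
  430 + 289 = 719, and 001011001111 = 512 + 128 + 64 + 8 + 4 + 2 + 1 = 719 ✓



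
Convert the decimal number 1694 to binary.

Using repeated division by 2:
1694 ÷ 2 = 847 remainder 0
847 ÷ 2 = 423 remainder 1
423 ÷ 2 = 211 remainder 1
211 ÷ 2 = 105 remainder 1
105 ÷ 2 = 52 remainder 1
52 ÷ 2 = 26 remainder 0
26 ÷ 2 = 13 remainder 0
13 ÷ 2 = 6 remainder 1
6 ÷ 2 = 3 remainder 0
3 ÷ 2 = 1 remainder 1
1 ÷ 2 = 0 remainder 1
Reading remainders bottom to top: 11010011110



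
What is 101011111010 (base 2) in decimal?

Sum of powers of 2 for each 1-bit:
2^1 + 2^3 + 2^4 + 2^5 + 2^6 + 2^7 + 2^9 + 2^11
= 2 + 8 + 16 + 32 + 64 + 128 + 512 + 2048
= 2810



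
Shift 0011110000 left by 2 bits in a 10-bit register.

Original: 0011110000 (decimal 240)
Shift left by 2 positions
Append 2 zeros on the right
Result: 1111000000 (decimal 960)
Equivalent: 240 << 2 = 240 × 2^2 = 960



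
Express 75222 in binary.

Using repeated division by 2:
75222 ÷ 2 = 37611 remainder 0
37611 ÷ 2 = 18805 remainder 1
18805 ÷ 2 = 9402 remainder 1
9402 ÷ 2 = 4701 remainder 0
4701 ÷ 2 = 2350 remainder 1
2350 ÷ 2 = 1175 remainder 0
1175 ÷ 2 = 587 remainder 1
587 ÷ 2 = 293 remainder 1
293 ÷ 2 = 146 remainder 1
146 ÷ 2 = 73 remainder 0
73 ÷ 2 = 36 remainder 1
36 ÷ 2 = 18 remainder 0
18 ÷ 2 = 9 remainder 0
9 ÷ 2 = 4 remainder 1
4 ÷ 2 = 2 remainder 0
2 ÷ 2 = 1 remainder 0
1 ÷ 2 = 0 remainder 1
Reading remainders bottom to top: 10010010111010110



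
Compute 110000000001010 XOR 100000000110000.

XOR: 1 when bits differ
  110000000001010
^ 100000000110000
-----------------
  010000000111010
Decimal: 24586 ^ 16432 = 8250



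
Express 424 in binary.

Using repeated division by 2:
424 ÷ 2 = 212 remainder 0
212 ÷ 2 = 106 remainder 0
106 ÷ 2 = 53 remainder 0
53 ÷ 2 = 26 remainder 1
26 ÷ 2 = 13 remainder 0
13 ÷ 2 = 6 remainder 1
6 ÷ 2 = 3 remainder 0
3 ÷ 2 = 1 remainder 1
1 ÷ 2 = 0 remainder 1
Reading remainders bottom to top: 110101000



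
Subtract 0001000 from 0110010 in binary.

Method 1 - Direct subtraction (column by column from the right: bit − bit − borrow-in; if negative, add 2 and borrow 1 from the next column):
borrow: 0010000
        0110010
-       0001000
---------------
        0101010

Method 2 - Add two's complement:
Two's complement of 0001000: invert → 1110111, add 1 → 1111000
  0110010
+ 1111000
---------
 10101010  (end carry out of the top bit = 1)
Discarding the end carry: 0101010
Decimal check:
  0110010 = 32 + 16 + 2 = 50
  0001000 = 8
  50 - 8 = 42, and 0101010 = 32 + 8 + 2 = 42 ✓



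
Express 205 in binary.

Using repeated division by 2:
205 ÷ 2 = 102 remainder 1
102 ÷ 2 = 51 remainder 0
51 ÷ 2 = 25 remainder 1
25 ÷ 2 = 12 remainder 1
12 ÷ 2 = 6 remainder 0
6 ÷ 2 = 3 remainder 0
3 ÷ 2 = 1 remainder 1
1 ÷ 2 = 0 remainder 1
Reading remainders bottom to top: 11001101



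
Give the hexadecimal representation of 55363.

Using repeated division by 16 (digits 10–15 are A–F):
55363 ÷ 16 = 3460 remainder 3
3460 ÷ 16 = 216 remainder 4
216 ÷ 16 = 13 remainder 8
13 ÷ 16 = 0 remainder 13 (D)
Reading remainders bottom to top: D843



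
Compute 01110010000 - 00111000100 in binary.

Method 1 - Direct subtraction (column by column from the right: bit − bit − borrow-in; if negative, add 2 and borrow 1 from the next column):
borrow: 01110011000
        01110010000
-       00111000100
-------------------
        00111001100

Method 2 - Add two's complement:
Two's complement of 00111000100: invert → 11000111011, add 1 → 11000111100
  01110010000
+ 11000111100
-------------
 100111001100  (end carry out of the top bit = 1)
Discarding the end carry: 00111001100
Decimal check:
  01110010000 = 512 + 256 + 128 + 16 = 912
  00111000100 = 256 + 128 + 64 + 4 = 452
  912 - 452 = 460, and 00111001100 = 256 + 128 + 64 + 8 + 4 = 460 ✓



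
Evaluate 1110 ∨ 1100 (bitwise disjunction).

OR: 1 when either bit is 1
  1110
| 1100
------
  1110
Decimal: 14 | 12 = 14



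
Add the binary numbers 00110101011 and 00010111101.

Add column by column from the right: bit + bit + carry-in; write the sum mod 2, carry 1 when the sum is 2 or 3.
carry:  01101111110
        00110101011
+       00010111101
-------------------
       001001101000
(the carry out of the leftmost column, 0, becomes the leading bit)
Decimal check:
  00110101011 = 256 + 128 + 32 + 8 + 2 + 1 = 427
  00010111101 = 128 + 32 + 16 + 8 + 4 + 1 = 189
  427 + 189 = 616, and 001001101000 = 512 + 64 + 32 + 8 = 616 ✓



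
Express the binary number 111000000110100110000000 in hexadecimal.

Group into 4-bit nibbles from right:
  1110 = E
  0000 = 0
  0110 = 6
  1001 = 9
  1000 = 8
  0000 = 0
Result: E06980



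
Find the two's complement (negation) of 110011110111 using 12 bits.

Original (sign bit 1, negative): 110011110111
Step 1 - Invert all bits: 001100001000
Step 2 - Add 1: 001100001001
Verification: 110011110111 + 001100001001 = 1000000000000; discarding the end carry (carry out of the top bit) leaves the 12-bit value 000000000000, as required for x + (-x)



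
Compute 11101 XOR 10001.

XOR: 1 when bits differ
  11101
^ 10001
-------
  01100
Decimal: 29 ^ 17 = 12



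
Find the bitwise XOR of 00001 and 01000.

XOR: 1 when bits differ
  00001
^ 01000
-------
  01001
Decimal: 1 ^ 8 = 9



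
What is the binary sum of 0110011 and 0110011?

Add column by column from the right: bit + bit + carry-in; write the sum mod 2, carry 1 when the sum is 2 or 3.
carry:  1100110
        0110011
+       0110011
---------------
       01100110
(the carry out of the leftmost column, 0, becomes the leading bit)
Decimal check:
  0110011 = 32 + 16 + 2 + 1 = 51
  0110011 = 32 + 16 + 2 + 1 = 51
  51 + 51 = 102, and 01100110 = 64 + 32 + 4 + 2 = 102 ✓



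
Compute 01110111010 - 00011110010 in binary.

Method 1 - Direct subtraction (column by column from the right: bit − bit − borrow-in; if negative, add 2 and borrow 1 from the next column):
borrow: 00110000000
        01110111010
-       00011110010
-------------------
        01011001000

Method 2 - Add two's complement:
Two's complement of 00011110010: invert → 11100001101, add 1 → 11100001110
  01110111010
+ 11100001110
-------------
 101011001000  (end carry out of the top bit = 1)
Discarding the end carry: 01011001000
Decimal check:
  01110111010 = 512 + 256 + 128 + 32 + 16 + 8 + 2 = 954
  00011110010 = 128 + 64 + 32 + 16 + 2 = 242
  954 - 242 = 712, and 01011001000 = 512 + 128 + 64 + 8 = 712 ✓



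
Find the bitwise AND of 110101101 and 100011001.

AND: 1 only when both bits are 1
  110101101
& 100011001
-----------
  100001001
Decimal: 429 & 281 = 265



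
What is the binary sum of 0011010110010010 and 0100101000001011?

Add column by column from the right: bit + bit + carry-in; write the sum mod 2, carry 1 when the sum is 2 or 3.
carry:  0000000000000100
        0011010110010010
+       0100101000001011
------------------------
       00111111110011101
(the carry out of the leftmost column, 0, becomes the leading bit)
Decimal check:
  0011010110010010 = 8192 + 4096 + 1024 + 256 + 128 + 16 + 2 = 13714
  0100101000001011 = 16384 + 2048 + 512 + 8 + 2 + 1 = 18955
  13714 + 18955 = 32669, and 00111111110011101 = 16384 + 8192 + 4096 + 2048 + 1024 + 512 + 256 + 128 + 16 + 8 + 4 + 1 = 32669 ✓



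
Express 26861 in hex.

Using repeated division by 16 (digits 10–15 are A–F):
26861 ÷ 16 = 1678 remainder 13 (D)
1678 ÷ 16 = 104 remainder 14 (E)
104 ÷ 16 = 6 remainder 8
6 ÷ 16 = 0 remainder 6
Reading remainders bottom to top: 68ED



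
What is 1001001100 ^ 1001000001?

XOR: 1 when bits differ
  1001001100
^ 1001000001
------------
  0000001101
Decimal: 588 ^ 577 = 13



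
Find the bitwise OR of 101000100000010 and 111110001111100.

OR: 1 when either bit is 1
  101000100000010
| 111110001111100
-----------------
  111110101111110
Decimal: 20738 | 31868 = 32126



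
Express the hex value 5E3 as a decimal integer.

Expand by place value (powers of 16):
Digit values: E = 14
5E3 = 5 × 16^2 + 14 × 16^1 + 3 × 16^0
= 5 × 256 + 14 × 16 + 3 × 1
= 1280 + 224 + 3
= 1507



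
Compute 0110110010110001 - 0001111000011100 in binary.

Method 1 - Direct subtraction (column by column from the right: bit − bit − borrow-in; if negative, add 2 and borrow 1 from the next column):
borrow: 0011110000111000
        0110110010110001
-       0001111000011100
------------------------
        0100111010010101

Method 2 - Add two's complement:
Two's complement of 0001111000011100: invert → 1110000111100011, add 1 → 1110000111100100
  0110110010110001
+ 1110000111100100
------------------
 10100111010010101  (end carry out of the top bit = 1)
Discarding the end carry: 0100111010010101
Decimal check:
  0110110010110001 = 16384 + 8192 + 2048 + 1024 + 128 + 32 + 16 + 1 = 27825
  0001111000011100 = 4096 + 2048 + 1024 + 512 + 16 + 8 + 4 = 7708
  27825 - 7708 = 20117, and 0100111010010101 = 16384 + 2048 + 1024 + 512 + 128 + 16 + 4 + 1 = 20117 ✓



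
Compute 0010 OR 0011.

OR: 1 when either bit is 1
  0010
| 0011
------
  0011
Decimal: 2 | 3 = 3



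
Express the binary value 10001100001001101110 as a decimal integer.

Sum of powers of 2 for each 1-bit:
2^1 + 2^2 + 2^3 + 2^5 + 2^6 + 2^9 + 2^14 + 2^15 + 2^19
= 2 + 4 + 8 + 32 + 64 + 512 + 16384 + 32768 + 524288
= 574062



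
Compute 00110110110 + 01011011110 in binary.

Add column by column from the right: bit + bit + carry-in; write the sum mod 2, carry 1 when the sum is 2 or 3.
carry:  11111111100
        00110110110
+       01011011110
-------------------
       010010010100
(the carry out of the leftmost column, 0, becomes the leading bit)
Decimal check:
  00110110110 = 256 + 128 + 32 + 16 + 4 + 2 = 438
  01011011110 = 512 + 128 + 64 + 16 + 8 + 4 + 2 = 734
  438 + 734 = 1172, and 010010010100 = 1024 + 128 + 16 + 4 = 1172 ✓



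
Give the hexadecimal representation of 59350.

Using repeated division by 16 (digits 10–15 are A–F):
59350 ÷ 16 = 3709 remainder 6
3709 ÷ 16 = 231 remainder 13 (D)
231 ÷ 16 = 14 remainder 7
14 ÷ 16 = 0 remainder 14 (E)
Reading remainders bottom to top: E7D6



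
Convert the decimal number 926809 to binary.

Using repeated division by 2:
926809 ÷ 2 = 463404 remainder 1
463404 ÷ 2 = 231702 remainder 0
231702 ÷ 2 = 115851 remainder 0
115851 ÷ 2 = 57925 remainder 1
57925 ÷ 2 = 28962 remainder 1
28962 ÷ 2 = 14481 remainder 0
14481 ÷ 2 = 7240 remainder 1
7240 ÷ 2 = 3620 remainder 0
3620 ÷ 2 = 1810 remainder 0
1810 ÷ 2 = 905 remainder 0
905 ÷ 2 = 452 remainder 1
452 ÷ 2 = 226 remainder 0
226 ÷ 2 = 113 remainder 0
113 ÷ 2 = 56 remainder 1
56 ÷ 2 = 28 remainder 0
28 ÷ 2 = 14 remainder 0
14 ÷ 2 = 7 remainder 0
7 ÷ 2 = 3 remainder 1
3 ÷ 2 = 1 remainder 1
1 ÷ 2 = 0 remainder 1
Reading remainders bottom to top: 11100010010001011001



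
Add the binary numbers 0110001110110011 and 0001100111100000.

Add column by column from the right: bit + bit + carry-in; write the sum mod 2, carry 1 when the sum is 2 or 3.
carry:  0000011111000000
        0110001110110011
+       0001100111100000
------------------------
       00111110110010011
(the carry out of the leftmost column, 0, becomes the leading bit)
Decimal check:
  0110001110110011 = 16384 + 8192 + 512 + 256 + 128 + 32 + 16 + 2 + 1 = 25523
  0001100111100000 = 4096 + 2048 + 256 + 128 + 64 + 32 = 6624
  25523 + 6624 = 32147, and 00111110110010011 = 16384 + 8192 + 4096 + 2048 + 1024 + 256 + 128 + 16 + 2 + 1 = 32147 ✓



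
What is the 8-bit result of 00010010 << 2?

Original: 00010010 (decimal 18)
Shift left by 2 positions
Append 2 zeros on the right
Result: 01001000 (decimal 72)
Equivalent: 18 << 2 = 18 × 2^2 = 72



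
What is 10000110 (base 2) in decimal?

Sum of powers of 2 for each 1-bit:
2^1 + 2^2 + 2^7
= 2 + 4 + 128
= 134



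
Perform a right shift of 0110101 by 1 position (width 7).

Original: 0110101 (decimal 53)
Shift right by 1 position
Drop the 1 low bit; fill with zero on the left
Result: 0011010 (decimal 26)
Equivalent: 53 >> 1 = 53 ÷ 2^1 = 26



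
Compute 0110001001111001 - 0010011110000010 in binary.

Method 1 - Direct subtraction (column by column from the right: bit − bit − borrow-in; if negative, add 2 and borrow 1 from the next column):
borrow: 0111111100001100
        0110001001111001
-       0010011110000010
------------------------
        0011101011110111

Method 2 - Add two's complement:
Two's complement of 0010011110000010: invert → 1101100001111101, add 1 → 1101100001111110
  0110001001111001
+ 1101100001111110
------------------
 10011101011110111  (end carry out of the top bit = 1)
Discarding the end carry: 0011101011110111
Decimal check:
  0110001001111001 = 16384 + 8192 + 512 + 64 + 32 + 16 + 8 + 1 = 25209
  0010011110000010 = 8192 + 1024 + 512 + 256 + 128 + 2 = 10114
  25209 - 10114 = 15095, and 0011101011110111 = 8192 + 4096 + 2048 + 512 + 128 + 64 + 32 + 16 + 4 + 2 + 1 = 15095 ✓



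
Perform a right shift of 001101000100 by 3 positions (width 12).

Original: 001101000100 (decimal 836)
Shift right by 3 positions
Drop the 3 low bits; fill with zeros on the left
Result: 000001101000 (decimal 104)
Equivalent: 836 >> 3 = 836 ÷ 2^3 = 104



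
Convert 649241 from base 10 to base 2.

Using repeated division by 2:
649241 ÷ 2 = 324620 remainder 1
324620 ÷ 2 = 162310 remainder 0
162310 ÷ 2 = 81155 remainder 0
81155 ÷ 2 = 40577 remainder 1
40577 ÷ 2 = 20288 remainder 1
20288 ÷ 2 = 10144 remainder 0
10144 ÷ 2 = 5072 remainder 0
5072 ÷ 2 = 2536 remainder 0
2536 ÷ 2 = 1268 remainder 0
1268 ÷ 2 = 634 remainder 0
634 ÷ 2 = 317 remainder 0
317 ÷ 2 = 158 remainder 1
158 ÷ 2 = 79 remainder 0
79 ÷ 2 = 39 remainder 1
39 ÷ 2 = 19 remainder 1
19 ÷ 2 = 9 remainder 1
9 ÷ 2 = 4 remainder 1
4 ÷ 2 = 2 remainder 0
2 ÷ 2 = 1 remainder 0
1 ÷ 2 = 0 remainder 1
Reading remainders bottom to top: 10011110100000011001



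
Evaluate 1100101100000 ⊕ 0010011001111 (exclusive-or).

XOR: 1 when bits differ
  1100101100000
^ 0010011001111
---------------
  1110110101111
Decimal: 6496 ^ 1231 = 7599



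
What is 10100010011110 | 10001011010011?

OR: 1 when either bit is 1
  10100010011110
| 10001011010011
----------------
  10101011011111
Decimal: 10398 | 8915 = 10975



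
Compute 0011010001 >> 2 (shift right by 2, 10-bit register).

Original: 0011010001 (decimal 209)
Shift right by 2 positions
Drop the 2 low bits; fill with zeros on the left
Result: 0000110100 (decimal 52)
Equivalent: 209 >> 2 = 209 ÷ 2^2 = 52



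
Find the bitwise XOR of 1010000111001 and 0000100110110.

XOR: 1 when bits differ
  1010000111001
^ 0000100110110
---------------
  1010100001111
Decimal: 5177 ^ 310 = 5391



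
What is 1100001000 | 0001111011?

OR: 1 when either bit is 1
  1100001000
| 0001111011
------------
  1101111011
Decimal: 776 | 123 = 891



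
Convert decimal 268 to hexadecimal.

Using repeated division by 16 (digits 10–15 are A–F):
268 ÷ 16 = 16 remainder 12 (C)
16 ÷ 16 = 1 remainder 0
1 ÷ 16 = 0 remainder 1
Reading remainders bottom to top: 10C



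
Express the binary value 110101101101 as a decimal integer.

Sum of powers of 2 for each 1-bit:
2^0 + 2^2 + 2^3 + 2^5 + 2^6 + 2^8 + 2^10 + 2^11
= 1 + 4 + 8 + 32 + 64 + 256 + 1024 + 2048
= 3437



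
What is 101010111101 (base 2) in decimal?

Sum of powers of 2 for each 1-bit:
2^0 + 2^2 + 2^3 + 2^4 + 2^5 + 2^7 + 2^9 + 2^11
= 1 + 4 + 8 + 16 + 32 + 128 + 512 + 2048
= 2749



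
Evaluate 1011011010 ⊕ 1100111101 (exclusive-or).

XOR: 1 when bits differ
  1011011010
^ 1100111101
------------
  0111100111
Decimal: 730 ^ 829 = 487



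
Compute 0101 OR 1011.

OR: 1 when either bit is 1
  0101
| 1011
------
  1111
Decimal: 5 | 11 = 15



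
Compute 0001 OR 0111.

OR: 1 when either bit is 1
  0001
| 0111
------
  0111
Decimal: 1 | 7 = 7



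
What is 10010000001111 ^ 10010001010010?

XOR: 1 when bits differ
  10010000001111
^ 10010001010010
----------------
  00000001011101
Decimal: 9231 ^ 9298 = 93



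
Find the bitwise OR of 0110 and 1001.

OR: 1 when either bit is 1
  0110
| 1001
------
  1111
Decimal: 6 | 9 = 15



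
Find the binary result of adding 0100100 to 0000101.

Add column by column from the right: bit + bit + carry-in; write the sum mod 2, carry 1 when the sum is 2 or 3.
carry:  0001000
        0100100
+       0000101
---------------
       00101001
(the carry out of the leftmost column, 0, becomes the leading bit)
Decimal check:
  0100100 = 32 + 4 = 36
  0000101 = 4 + 1 = 5
  36 + 5 = 41, and 00101001 = 32 + 8 + 1 = 41 ✓



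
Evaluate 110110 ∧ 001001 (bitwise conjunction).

AND: 1 only when both bits are 1
  110110
& 001001
--------
  000000
Decimal: 54 & 9 = 0



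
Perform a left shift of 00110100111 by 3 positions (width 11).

Original: 00110100111 (decimal 423)
Shift left by 3 positions
Append 3 zeros on the right and drop the 3 high bits that overflow the 11-bit width
Result: 10100111000 (decimal 1336)
Equivalent: 423 << 3 = 423 × 2^3 = 3384, truncated to 11 bits = 1336



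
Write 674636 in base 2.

Using repeated division by 2:
674636 ÷ 2 = 337318 remainder 0
337318 ÷ 2 = 168659 remainder 0
168659 ÷ 2 = 84329 remainder 1
84329 ÷ 2 = 42164 remainder 1
42164 ÷ 2 = 21082 remainder 0
21082 ÷ 2 = 10541 remainder 0
10541 ÷ 2 = 5270 remainder 1
5270 ÷ 2 = 2635 remainder 0
2635 ÷ 2 = 1317 remainder 1
1317 ÷ 2 = 658 remainder 1
658 ÷ 2 = 329 remainder 0
329 ÷ 2 = 164 remainder 1
164 ÷ 2 = 82 remainder 0
82 ÷ 2 = 41 remainder 0
41 ÷ 2 = 20 remainder 1
20 ÷ 2 = 10 remainder 0
10 ÷ 2 = 5 remainder 0
5 ÷ 2 = 2 remainder 1
2 ÷ 2 = 1 remainder 0
1 ÷ 2 = 0 remainder 1
Reading remainders bottom to top: 10100100101101001100



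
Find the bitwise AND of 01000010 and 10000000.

AND: 1 only when both bits are 1
  01000010
& 10000000
----------
  00000000
Decimal: 66 & 128 = 0



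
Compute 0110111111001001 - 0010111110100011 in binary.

Method 1 - Direct subtraction (column by column from the right: bit − bit − borrow-in; if negative, add 2 and borrow 1 from the next column):
borrow: 0000000001001100
        0110111111001001
-       0010111110100011
------------------------
        0100000000100110

Method 2 - Add two's complement:
Two's complement of 0010111110100011: invert → 1101000001011100, add 1 → 1101000001011101
  0110111111001001
+ 1101000001011101
------------------
 10100000000100110  (end carry out of the top bit = 1)
Discarding the end carry: 0100000000100110
Decimal check:
  0110111111001001 = 16384 + 8192 + 2048 + 1024 + 512 + 256 + 128 + 64 + 8 + 1 = 28617
  0010111110100011 = 8192 + 2048 + 1024 + 512 + 256 + 128 + 32 + 2 + 1 = 12195
  28617 - 12195 = 16422, and 0100000000100110 = 16384 + 32 + 4 + 2 = 16422 ✓

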